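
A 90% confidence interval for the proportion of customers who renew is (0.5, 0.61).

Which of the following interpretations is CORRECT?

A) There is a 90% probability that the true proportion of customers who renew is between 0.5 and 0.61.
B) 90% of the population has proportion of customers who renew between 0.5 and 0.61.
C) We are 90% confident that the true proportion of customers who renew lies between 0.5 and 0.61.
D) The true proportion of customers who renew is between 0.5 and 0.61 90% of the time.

A confidence interval represents our confidence in the procedure, not a probability statement about the parameter.

Key concept: If we repeated this sampling process many times and computed a 90% CI each time, about 90% of those intervals would contain the true population parameter.

For this specific interval (0.5, 0.61):
- Midpoint (point estimate): 0.555
- Margin of error: 0.055

The correct interpretation is the one stating confidence that the true parameter lies in the interval — option C.

C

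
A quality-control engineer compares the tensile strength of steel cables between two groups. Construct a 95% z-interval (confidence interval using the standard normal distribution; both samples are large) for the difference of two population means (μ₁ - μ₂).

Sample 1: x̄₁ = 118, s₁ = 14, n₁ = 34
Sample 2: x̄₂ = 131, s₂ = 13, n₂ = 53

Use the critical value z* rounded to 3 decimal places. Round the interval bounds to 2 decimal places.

Both samples are large (n₁ = 34 ≥ 30, n₂ = 53 ≥ 30), so a z-interval for the difference of means applies.

Point estimate: x̄₁ - x̄₂ = 118 - 131 = -13

Standard error: SE = √(s₁²/n₁ + s₂²/n₂)
= √(14²/34 + 13²/53)
= √(5.764706 + 3.188679)
= 2.992221

For 95% confidence, z* = 1.96 (from standard normal table)
Margin of error: E = z* × SE = 1.96 × 2.992221 = 5.8648

Z-interval: (x̄₁ - x̄₂) ± E = -13 ± 5.8648 = (-18.8648, -7.1352)

Rounded to 2 decimal places:

(-18.86, -7.14)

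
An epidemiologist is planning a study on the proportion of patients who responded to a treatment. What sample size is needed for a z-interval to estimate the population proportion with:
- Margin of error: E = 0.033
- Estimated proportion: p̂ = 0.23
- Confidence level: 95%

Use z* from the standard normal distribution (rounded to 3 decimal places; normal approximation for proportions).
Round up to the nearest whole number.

Using z* for proportion z-interval (normal approximation).

For 95% confidence, z* = 1.96 (from standard normal table)

Sample size formula for proportion z-interval: n = z*²p̂(1-p̂)/E²

n = 1.96² × 0.23 × 0.77 / 0.033²
  = 3.8416 × 0.1771 / 0.001089
  = 624.7451

Round up to the nearest whole number: n = 625

625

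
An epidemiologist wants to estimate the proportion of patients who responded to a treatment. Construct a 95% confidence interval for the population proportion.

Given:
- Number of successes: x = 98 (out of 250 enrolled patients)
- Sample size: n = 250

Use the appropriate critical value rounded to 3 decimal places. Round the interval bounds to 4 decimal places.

Sample proportion: p̂ = 98/250 = 0.392000

Check conditions for normal approximation:
  np̂ = 98 ≥ 10 ✓
  n(1-p̂) = 152 ≥ 10 ✓

The sample is large enough, so use a z-interval (normal approximation) for the proportion.

For 95% confidence, z* = 1.96 (from standard normal table)

Standard error: SE = √(p̂(1-p̂)/n) = √(0.392000×0.608000/250) = 0.03087627

Margin of error: E = z* × SE = 1.96 × 0.03087627 = 0.060517

Z-interval: p̂ ± E = 0.392000 ± 0.060517 = (0.331483, 0.452517)

Rounded to 4 decimal places:

(0.3315, 0.4525)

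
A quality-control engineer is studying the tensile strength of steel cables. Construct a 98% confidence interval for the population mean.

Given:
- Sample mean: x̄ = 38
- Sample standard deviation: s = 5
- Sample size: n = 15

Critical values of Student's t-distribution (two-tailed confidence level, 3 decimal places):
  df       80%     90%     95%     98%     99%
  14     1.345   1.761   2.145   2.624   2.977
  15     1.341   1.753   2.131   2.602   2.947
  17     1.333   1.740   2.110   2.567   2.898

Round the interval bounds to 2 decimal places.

The population standard deviation σ is unknown (only the sample standard deviation s is given), so use a t-interval with df = n - 1 = 15 - 1 = 14.

For 98% confidence with df = 14, t* = 2.624 (from t-table)

Standard error: SE = s/√n = 5/√15 = 1.290994

Margin of error: E = t* × SE = 2.624 × 1.290994 = 3.3876

T-interval: x̄ ± E = 38 ± 3.3876 = (34.6124, 41.3876)

Rounded to 2 decimal places:

(34.61, 41.39)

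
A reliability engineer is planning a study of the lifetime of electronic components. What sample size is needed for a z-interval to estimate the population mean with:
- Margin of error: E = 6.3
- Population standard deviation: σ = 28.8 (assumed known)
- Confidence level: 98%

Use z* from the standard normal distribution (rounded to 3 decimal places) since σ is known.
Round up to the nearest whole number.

Using z* since population σ is known (z-interval formula).

For 98% confidence, z* = 2.326 (from standard normal table)

Sample size formula for z-interval: n = (z*σ/E)²

n = (2.326 × 28.8 / 6.3)²
  = (10.633143)²
  = 113.0637

Round up to the nearest whole number: n = 114

114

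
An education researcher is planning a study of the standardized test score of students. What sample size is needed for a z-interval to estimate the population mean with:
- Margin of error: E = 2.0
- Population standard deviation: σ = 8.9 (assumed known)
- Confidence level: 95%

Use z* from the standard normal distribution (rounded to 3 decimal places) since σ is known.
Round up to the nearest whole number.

Using z* since population σ is known (z-interval formula).

For 95% confidence, z* = 1.96 (from standard normal table)

Sample size formula for z-interval: n = (z*σ/E)²

n = (1.96 × 8.9 / 2.0)²
  = (8.722000)²
  = 76.0733

Round up to the nearest whole number: n = 77

77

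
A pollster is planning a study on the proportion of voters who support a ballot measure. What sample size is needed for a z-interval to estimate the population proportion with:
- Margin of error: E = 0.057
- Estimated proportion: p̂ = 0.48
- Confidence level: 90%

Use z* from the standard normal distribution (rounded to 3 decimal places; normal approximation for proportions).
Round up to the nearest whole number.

Using z* for proportion z-interval (normal approximation).

For 90% confidence, z* = 1.645 (from standard normal table)

Sample size formula for proportion z-interval: n = z*²p̂(1-p̂)/E²

n = 1.645² × 0.48 × 0.52 / 0.057²
  = 2.706025 × 0.2496 / 0.003249
  = 207.8867

Round up to the nearest whole number: n = 208

208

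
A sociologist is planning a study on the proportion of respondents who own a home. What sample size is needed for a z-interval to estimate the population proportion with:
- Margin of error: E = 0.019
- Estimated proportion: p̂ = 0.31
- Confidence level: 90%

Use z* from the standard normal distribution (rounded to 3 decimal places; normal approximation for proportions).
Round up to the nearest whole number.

Using z* for proportion z-interval (normal approximation).

For 90% confidence, z* = 1.645 (from standard normal table)

Sample size formula for proportion z-interval: n = z*²p̂(1-p̂)/E²

n = 1.645² × 0.31 × 0.69 / 0.019²
  = 2.706025 × 0.2139 / 0.000361
  = 1603.3760

Round up to the nearest whole number: n = 1604

1604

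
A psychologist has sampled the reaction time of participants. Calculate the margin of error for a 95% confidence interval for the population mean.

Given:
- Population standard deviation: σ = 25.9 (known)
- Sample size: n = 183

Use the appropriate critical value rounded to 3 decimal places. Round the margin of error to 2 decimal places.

The population standard deviation σ is known, so use the z-interval margin of error formula.

For 95% confidence, z* = 1.96 (from standard normal table)

Margin of error formula for z-interval: E = z* × σ/√n

E = 1.96 × 25.9/√183
  = 1.96 × 1.914583
  = 3.7526

Rounded to 2 decimal places:

3.75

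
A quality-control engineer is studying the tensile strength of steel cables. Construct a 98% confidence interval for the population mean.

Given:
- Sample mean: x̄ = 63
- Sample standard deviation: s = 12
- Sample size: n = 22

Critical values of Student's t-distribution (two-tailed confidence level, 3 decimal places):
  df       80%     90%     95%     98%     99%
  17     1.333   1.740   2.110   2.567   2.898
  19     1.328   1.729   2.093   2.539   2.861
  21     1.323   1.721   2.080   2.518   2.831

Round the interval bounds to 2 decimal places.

The population standard deviation σ is unknown (only the sample standard deviation s is given), so use a t-interval with df = n - 1 = 22 - 1 = 21.

For 98% confidence with df = 21, t* = 2.518 (from t-table)

Standard error: SE = s/√n = 12/√22 = 2.558409

Margin of error: E = t* × SE = 2.518 × 2.558409 = 6.4421

T-interval: x̄ ± E = 63 ± 6.4421 = (56.5579, 69.4421)

Rounded to 2 decimal places:

(56.56, 69.44)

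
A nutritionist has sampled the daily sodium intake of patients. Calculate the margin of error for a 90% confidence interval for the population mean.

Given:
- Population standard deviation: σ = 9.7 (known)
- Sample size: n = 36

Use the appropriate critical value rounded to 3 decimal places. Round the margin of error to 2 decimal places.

The population standard deviation σ is known, so use the z-interval margin of error formula.

For 90% confidence, z* = 1.645 (from standard normal table)

Margin of error formula for z-interval: E = z* × σ/√n

E = 1.645 × 9.7/√36
  = 1.645 × 1.616667
  = 2.6594

Rounded to 2 decimal places:

2.66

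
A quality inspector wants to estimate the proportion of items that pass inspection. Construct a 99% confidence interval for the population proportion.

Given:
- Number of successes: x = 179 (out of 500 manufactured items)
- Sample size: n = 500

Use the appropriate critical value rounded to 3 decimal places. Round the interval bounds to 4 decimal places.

Sample proportion: p̂ = 179/500 = 0.358000

Check conditions for normal approximation:
  np̂ = 179 ≥ 10 ✓
  n(1-p̂) = 321 ≥ 10 ✓

The sample is large enough, so use a z-interval (normal approximation) for the proportion.

For 99% confidence, z* = 2.576 (from standard normal table)

Standard error: SE = √(p̂(1-p̂)/n) = √(0.358000×0.642000/500) = 0.02143996

Margin of error: E = z* × SE = 2.576 × 0.02143996 = 0.055229

Z-interval: p̂ ± E = 0.358000 ± 0.055229 = (0.302771, 0.413229)

Rounded to 4 decimal places:

(0.3028, 0.4132)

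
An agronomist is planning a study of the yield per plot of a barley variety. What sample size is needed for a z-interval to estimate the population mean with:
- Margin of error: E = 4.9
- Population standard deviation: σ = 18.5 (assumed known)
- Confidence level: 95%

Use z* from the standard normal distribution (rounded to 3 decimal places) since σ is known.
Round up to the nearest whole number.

Using z* since population σ is known (z-interval formula).

For 95% confidence, z* = 1.96 (from standard normal table)

Sample size formula for z-interval: n = (z*σ/E)²

n = (1.96 × 18.5 / 4.9)²
  = (7.400000)²
  = 54.7600

Round up to the nearest whole number: n = 55

55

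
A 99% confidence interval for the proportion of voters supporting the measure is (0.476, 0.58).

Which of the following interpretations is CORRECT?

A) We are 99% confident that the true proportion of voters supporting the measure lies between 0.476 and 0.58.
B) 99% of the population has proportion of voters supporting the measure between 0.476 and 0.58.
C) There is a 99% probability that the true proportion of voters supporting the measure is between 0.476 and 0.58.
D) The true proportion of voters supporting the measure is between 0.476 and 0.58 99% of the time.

A confidence interval represents our confidence in the procedure, not a probability statement about the parameter.

Key concept: If we repeated this sampling process many times and computed a 99% CI each time, about 99% of those intervals would contain the true population parameter.

For this specific interval (0.476, 0.58):
- Midpoint (point estimate): 0.528
- Margin of error: 0.052

The correct interpretation is the one stating confidence that the true parameter lies in the interval — option A.

A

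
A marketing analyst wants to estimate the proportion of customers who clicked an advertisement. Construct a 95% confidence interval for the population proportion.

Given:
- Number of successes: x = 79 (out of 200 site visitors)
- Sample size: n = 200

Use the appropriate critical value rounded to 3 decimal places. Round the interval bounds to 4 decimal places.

Sample proportion: p̂ = 79/200 = 0.395000

Check conditions for normal approximation:
  np̂ = 79 ≥ 10 ✓
  n(1-p̂) = 121 ≥ 10 ✓

The sample is large enough, so use a z-interval (normal approximation) for the proportion.

For 95% confidence, z* = 1.96 (from standard normal table)

Standard error: SE = √(p̂(1-p̂)/n) = √(0.395000×0.605000/200) = 0.03456696

Margin of error: E = z* × SE = 1.96 × 0.03456696 = 0.067751

Z-interval: p̂ ± E = 0.395000 ± 0.067751 = (0.327249, 0.462751)

Rounded to 4 decimal places:

(0.3272, 0.4628)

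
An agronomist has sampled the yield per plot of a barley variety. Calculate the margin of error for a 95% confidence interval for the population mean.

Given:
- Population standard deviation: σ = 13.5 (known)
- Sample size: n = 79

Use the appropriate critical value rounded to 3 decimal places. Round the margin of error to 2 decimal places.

The population standard deviation σ is known, so use the z-interval margin of error formula.

For 95% confidence, z* = 1.96 (from standard normal table)

Margin of error formula for z-interval: E = z* × σ/√n

E = 1.96 × 13.5/√79
  = 1.96 × 1.518869
  = 2.9770

Rounded to 2 decimal places:

2.98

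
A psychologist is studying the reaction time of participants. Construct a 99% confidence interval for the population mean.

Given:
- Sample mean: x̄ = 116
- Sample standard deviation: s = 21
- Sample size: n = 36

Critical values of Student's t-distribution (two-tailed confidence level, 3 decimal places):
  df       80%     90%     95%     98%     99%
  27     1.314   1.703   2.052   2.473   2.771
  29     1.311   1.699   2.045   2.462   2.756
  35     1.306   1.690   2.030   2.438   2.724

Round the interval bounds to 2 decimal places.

The population standard deviation σ is unknown (only the sample standard deviation s is given), so use a t-interval with df = n - 1 = 36 - 1 = 35.

For 99% confidence with df = 35, t* = 2.724 (from t-table)

Standard error: SE = s/√n = 21/√36 = 3.500000

Margin of error: E = t* × SE = 2.724 × 3.500000 = 9.5340

T-interval: x̄ ± E = 116 ± 9.5340 = (106.4660, 125.5340)

Rounded to 2 decimal places:

(106.47, 125.53)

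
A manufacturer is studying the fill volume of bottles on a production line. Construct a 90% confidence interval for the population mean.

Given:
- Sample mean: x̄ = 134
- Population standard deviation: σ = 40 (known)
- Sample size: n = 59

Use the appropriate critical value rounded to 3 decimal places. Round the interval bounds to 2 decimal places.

The population standard deviation σ is known, so use a z-interval (standard normal critical value).

For 90% confidence, z* = 1.645 (from standard normal table)

Standard error: SE = σ/√n = 40/√59 = 5.207556

Margin of error: E = z* × SE = 1.645 × 5.207556 = 8.5664

Z-interval: x̄ ± E = 134 ± 8.5664 = (125.4336, 142.5664)

Rounded to 2 decimal places:

(125.43, 142.57)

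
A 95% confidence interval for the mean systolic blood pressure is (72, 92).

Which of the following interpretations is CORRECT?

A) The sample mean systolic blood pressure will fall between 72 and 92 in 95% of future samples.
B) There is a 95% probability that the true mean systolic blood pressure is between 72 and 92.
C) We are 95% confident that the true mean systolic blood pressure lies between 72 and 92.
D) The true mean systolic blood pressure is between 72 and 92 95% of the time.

A confidence interval represents our confidence in the procedure, not a probability statement about the parameter.

Key concept: If we repeated this sampling process many times and computed a 95% CI each time, about 95% of those intervals would contain the true population parameter.

For this specific interval (72, 92):
- Midpoint (point estimate): 82
- Margin of error: 10

The correct interpretation is the one stating confidence that the true parameter lies in the interval — option C.

C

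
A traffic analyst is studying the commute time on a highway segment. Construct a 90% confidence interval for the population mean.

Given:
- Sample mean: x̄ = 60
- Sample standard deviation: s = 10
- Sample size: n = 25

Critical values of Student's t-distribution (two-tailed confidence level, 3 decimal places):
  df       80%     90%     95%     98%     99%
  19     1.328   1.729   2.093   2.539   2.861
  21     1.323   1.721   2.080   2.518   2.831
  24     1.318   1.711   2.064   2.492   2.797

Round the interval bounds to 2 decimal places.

The population standard deviation σ is unknown (only the sample standard deviation s is given), so use a t-interval with df = n - 1 = 25 - 1 = 24.

For 90% confidence with df = 24, t* = 1.711 (from t-table)

Standard error: SE = s/√n = 10/√25 = 2.000000

Margin of error: E = t* × SE = 1.711 × 2.000000 = 3.4220

T-interval: x̄ ± E = 60 ± 3.4220 = (56.5780, 63.4220)

Rounded to 2 decimal places:

(56.58, 63.42)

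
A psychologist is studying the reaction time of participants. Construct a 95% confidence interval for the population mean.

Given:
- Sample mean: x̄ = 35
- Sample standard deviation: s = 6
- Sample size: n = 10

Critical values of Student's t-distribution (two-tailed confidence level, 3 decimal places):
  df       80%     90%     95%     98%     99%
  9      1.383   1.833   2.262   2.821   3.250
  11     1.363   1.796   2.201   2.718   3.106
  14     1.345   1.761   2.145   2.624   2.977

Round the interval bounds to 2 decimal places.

The population standard deviation σ is unknown (only the sample standard deviation s is given), so use a t-interval with df = n - 1 = 10 - 1 = 9.

For 95% confidence with df = 9, t* = 2.262 (from t-table)

Standard error: SE = s/√n = 6/√10 = 1.897367

Margin of error: E = t* × SE = 2.262 × 1.897367 = 4.2918

T-interval: x̄ ± E = 35 ± 4.2918 = (30.7082, 39.2918)

Rounded to 2 decimal places:

(30.71, 39.29)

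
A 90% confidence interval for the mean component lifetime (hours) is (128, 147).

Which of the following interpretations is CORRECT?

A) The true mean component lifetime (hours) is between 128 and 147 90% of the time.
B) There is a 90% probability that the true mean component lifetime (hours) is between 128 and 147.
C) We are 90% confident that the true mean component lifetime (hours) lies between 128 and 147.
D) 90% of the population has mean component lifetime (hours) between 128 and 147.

A confidence interval represents our confidence in the procedure, not a probability statement about the parameter.

Key concept: If we repeated this sampling process many times and computed a 90% CI each time, about 90% of those intervals would contain the true population parameter.

For this specific interval (128, 147):
- Midpoint (point estimate): 137.5
- Margin of error: 9.5

The correct interpretation is the one stating confidence that the true parameter lies in the interval — option C.

C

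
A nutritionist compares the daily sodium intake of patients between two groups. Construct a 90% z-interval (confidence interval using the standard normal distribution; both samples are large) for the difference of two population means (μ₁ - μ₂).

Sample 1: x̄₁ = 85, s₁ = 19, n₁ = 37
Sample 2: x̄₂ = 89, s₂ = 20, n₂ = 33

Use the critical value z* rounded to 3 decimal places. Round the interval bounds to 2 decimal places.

Both samples are large (n₁ = 37 ≥ 30, n₂ = 33 ≥ 30), so a z-interval for the difference of means applies.

Point estimate: x̄₁ - x̄₂ = 85 - 89 = -4

Standard error: SE = √(s₁²/n₁ + s₂²/n₂)
= √(19²/37 + 20²/33)
= √(9.756757 + 12.121212)
= 4.677389

For 90% confidence, z* = 1.645 (from standard normal table)
Margin of error: E = z* × SE = 1.645 × 4.677389 = 7.6943

Z-interval: (x̄₁ - x̄₂) ± E = -4 ± 7.6943 = (-11.6943, 3.6943)

Rounded to 2 decimal places:

(-11.69, 3.69)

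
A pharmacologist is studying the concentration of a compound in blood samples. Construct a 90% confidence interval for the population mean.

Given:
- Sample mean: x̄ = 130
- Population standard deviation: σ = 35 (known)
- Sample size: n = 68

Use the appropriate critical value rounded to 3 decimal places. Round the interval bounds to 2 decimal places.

The population standard deviation σ is known, so use a z-interval (standard normal critical value).

For 90% confidence, z* = 1.645 (from standard normal table)

Standard error: SE = σ/√n = 35/√68 = 4.244373

Margin of error: E = z* × SE = 1.645 × 4.244373 = 6.9820

Z-interval: x̄ ± E = 130 ± 6.9820 = (123.0180, 136.9820)

Rounded to 2 decimal places:

(123.02, 136.98)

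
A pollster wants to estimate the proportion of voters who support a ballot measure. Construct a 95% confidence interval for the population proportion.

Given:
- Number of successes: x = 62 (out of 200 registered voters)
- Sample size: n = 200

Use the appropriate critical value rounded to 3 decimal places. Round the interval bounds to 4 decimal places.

Sample proportion: p̂ = 62/200 = 0.310000

Check conditions for normal approximation:
  np̂ = 62 ≥ 10 ✓
  n(1-p̂) = 138 ≥ 10 ✓

The sample is large enough, so use a z-interval (normal approximation) for the proportion.

For 95% confidence, z* = 1.96 (from standard normal table)

Standard error: SE = √(p̂(1-p̂)/n) = √(0.310000×0.690000/200) = 0.03270321

Margin of error: E = z* × SE = 1.96 × 0.03270321 = 0.064098

Z-interval: p̂ ± E = 0.310000 ± 0.064098 = (0.245902, 0.374098)

Rounded to 4 decimal places:

(0.2459, 0.3741)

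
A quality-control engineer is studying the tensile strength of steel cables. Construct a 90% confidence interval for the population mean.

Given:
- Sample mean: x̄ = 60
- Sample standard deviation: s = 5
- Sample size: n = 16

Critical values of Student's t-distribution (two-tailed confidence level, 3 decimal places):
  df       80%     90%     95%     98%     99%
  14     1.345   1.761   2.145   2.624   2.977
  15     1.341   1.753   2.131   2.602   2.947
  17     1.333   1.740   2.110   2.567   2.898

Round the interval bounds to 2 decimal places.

The population standard deviation σ is unknown (only the sample standard deviation s is given), so use a t-interval with df = n - 1 = 16 - 1 = 15.

For 90% confidence with df = 15, t* = 1.753 (from t-table)

Standard error: SE = s/√n = 5/√16 = 1.250000

Margin of error: E = t* × SE = 1.753 × 1.250000 = 2.1912

T-interval: x̄ ± E = 60 ± 2.1912 = (57.8088, 62.1912)

Rounded to 2 decimal places:

(57.81, 62.19)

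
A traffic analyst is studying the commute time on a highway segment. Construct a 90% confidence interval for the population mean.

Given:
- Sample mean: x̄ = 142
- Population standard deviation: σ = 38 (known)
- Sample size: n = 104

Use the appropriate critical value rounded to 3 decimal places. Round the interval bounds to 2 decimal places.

The population standard deviation σ is known, so use a z-interval (standard normal critical value).

For 90% confidence, z* = 1.645 (from standard normal table)

Standard error: SE = σ/√n = 38/√104 = 3.726207

Margin of error: E = z* × SE = 1.645 × 3.726207 = 6.1296

Z-interval: x̄ ± E = 142 ± 6.1296 = (135.8704, 148.1296)

Rounded to 2 decimal places:

(135.87, 148.13)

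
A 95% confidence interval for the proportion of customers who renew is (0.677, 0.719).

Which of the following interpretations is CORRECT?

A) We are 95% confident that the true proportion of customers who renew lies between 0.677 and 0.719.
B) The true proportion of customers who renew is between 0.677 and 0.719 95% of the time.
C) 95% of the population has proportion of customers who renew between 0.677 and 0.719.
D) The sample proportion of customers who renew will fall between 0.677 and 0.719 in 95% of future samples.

A confidence interval represents our confidence in the procedure, not a probability statement about the parameter.

Key concept: If we repeated this sampling process many times and computed a 95% CI each time, about 95% of those intervals would contain the true population parameter.

For this specific interval (0.677, 0.719):
- Midpoint (point estimate): 0.698
- Margin of error: 0.021

The correct interpretation is the one stating confidence that the true parameter lies in the interval — option A.

A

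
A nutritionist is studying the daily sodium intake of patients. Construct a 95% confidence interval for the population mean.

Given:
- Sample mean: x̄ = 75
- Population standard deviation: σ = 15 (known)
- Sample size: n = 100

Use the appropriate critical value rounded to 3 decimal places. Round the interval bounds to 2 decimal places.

The population standard deviation σ is known, so use a z-interval (standard normal critical value).

For 95% confidence, z* = 1.96 (from standard normal table)

Standard error: SE = σ/√n = 15/√100 = 1.500000

Margin of error: E = z* × SE = 1.96 × 1.500000 = 2.9400

Z-interval: x̄ ± E = 75 ± 2.9400 = (72.0600, 77.9400)

Rounded to 2 decimal places:

(72.06, 77.94)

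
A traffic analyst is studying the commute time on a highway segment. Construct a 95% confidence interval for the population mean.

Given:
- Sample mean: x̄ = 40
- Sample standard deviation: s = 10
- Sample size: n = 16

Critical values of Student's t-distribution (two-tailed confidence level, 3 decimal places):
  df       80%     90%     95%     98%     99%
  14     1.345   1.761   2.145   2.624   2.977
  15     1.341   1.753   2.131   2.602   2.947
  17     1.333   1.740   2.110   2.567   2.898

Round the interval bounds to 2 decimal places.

The population standard deviation σ is unknown (only the sample standard deviation s is given), so use a t-interval with df = n - 1 = 16 - 1 = 15.

For 95% confidence with df = 15, t* = 2.131 (from t-table)

Standard error: SE = s/√n = 10/√16 = 2.500000

Margin of error: E = t* × SE = 2.131 × 2.500000 = 5.3275

T-interval: x̄ ± E = 40 ± 5.3275 = (34.6725, 45.3275)

Rounded to 2 decimal places:

(34.67, 45.33)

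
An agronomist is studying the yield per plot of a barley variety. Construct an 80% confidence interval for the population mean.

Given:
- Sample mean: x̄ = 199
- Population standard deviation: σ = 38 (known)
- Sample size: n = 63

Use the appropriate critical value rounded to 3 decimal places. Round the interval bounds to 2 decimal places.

The population standard deviation σ is known, so use a z-interval (standard normal critical value).

For 80% confidence, z* = 1.282 (from standard normal table)

Standard error: SE = σ/√n = 38/√63 = 4.787550

Margin of error: E = z* × SE = 1.282 × 4.787550 = 6.1376

Z-interval: x̄ ± E = 199 ± 6.1376 = (192.8624, 205.1376)

Rounded to 2 decimal places:

(192.86, 205.14)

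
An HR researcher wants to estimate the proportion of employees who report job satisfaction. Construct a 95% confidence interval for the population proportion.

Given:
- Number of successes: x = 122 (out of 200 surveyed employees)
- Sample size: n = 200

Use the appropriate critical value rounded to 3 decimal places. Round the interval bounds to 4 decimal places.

Sample proportion: p̂ = 122/200 = 0.610000

Check conditions for normal approximation:
  np̂ = 122 ≥ 10 ✓
  n(1-p̂) = 78 ≥ 10 ✓

The sample is large enough, so use a z-interval (normal approximation) for the proportion.

For 95% confidence, z* = 1.96 (from standard normal table)

Standard error: SE = √(p̂(1-p̂)/n) = √(0.610000×0.390000/200) = 0.03448913

Margin of error: E = z* × SE = 1.96 × 0.03448913 = 0.067599

Z-interval: p̂ ± E = 0.610000 ± 0.067599 = (0.542401, 0.677599)

Rounded to 4 decimal places:

(0.5424, 0.6776)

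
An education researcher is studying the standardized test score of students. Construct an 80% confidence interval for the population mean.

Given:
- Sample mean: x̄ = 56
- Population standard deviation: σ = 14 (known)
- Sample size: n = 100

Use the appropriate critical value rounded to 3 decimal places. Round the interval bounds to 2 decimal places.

The population standard deviation σ is known, so use a z-interval (standard normal critical value).

For 80% confidence, z* = 1.282 (from standard normal table)

Standard error: SE = σ/√n = 14/√100 = 1.400000

Margin of error: E = z* × SE = 1.282 × 1.400000 = 1.7948

Z-interval: x̄ ± E = 56 ± 1.7948 = (54.2052, 57.7948)

Rounded to 2 decimal places:

(54.21, 57.79)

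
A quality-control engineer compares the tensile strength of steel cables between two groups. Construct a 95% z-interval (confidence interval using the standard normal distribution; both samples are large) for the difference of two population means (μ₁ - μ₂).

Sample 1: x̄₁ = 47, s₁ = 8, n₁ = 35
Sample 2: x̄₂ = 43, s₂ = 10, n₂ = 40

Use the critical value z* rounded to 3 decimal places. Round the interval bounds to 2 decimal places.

Both samples are large (n₁ = 35 ≥ 30, n₂ = 40 ≥ 30), so a z-interval for the difference of means applies.

Point estimate: x̄₁ - x̄₂ = 47 - 43 = 4

Standard error: SE = √(s₁²/n₁ + s₂²/n₂)
= √(8²/35 + 10²/40)
= √(1.828571 + 2.500000)
= 2.080522

For 95% confidence, z* = 1.96 (from standard normal table)
Margin of error: E = z* × SE = 1.96 × 2.080522 = 4.0778

Z-interval: (x̄₁ - x̄₂) ± E = 4 ± 4.0778 = (-0.0778, 8.0778)

Rounded to 2 decimal places:

(-0.08, 8.08)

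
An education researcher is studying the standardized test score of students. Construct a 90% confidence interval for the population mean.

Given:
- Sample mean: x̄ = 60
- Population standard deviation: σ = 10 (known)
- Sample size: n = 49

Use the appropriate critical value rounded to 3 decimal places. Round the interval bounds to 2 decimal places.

The population standard deviation σ is known, so use a z-interval (standard normal critical value).

For 90% confidence, z* = 1.645 (from standard normal table)

Standard error: SE = σ/√n = 10/√49 = 1.428571

Margin of error: E = z* × SE = 1.645 × 1.428571 = 2.3500

Z-interval: x̄ ± E = 60 ± 2.3500 = (57.6500, 62.3500)

Rounded to 2 decimal places:

(57.65, 62.35)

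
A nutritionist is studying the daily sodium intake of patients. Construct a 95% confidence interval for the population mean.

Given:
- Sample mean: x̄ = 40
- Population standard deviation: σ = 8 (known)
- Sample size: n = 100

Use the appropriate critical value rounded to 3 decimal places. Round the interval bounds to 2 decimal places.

The population standard deviation σ is known, so use a z-interval (standard normal critical value).

For 95% confidence, z* = 1.96 (from standard normal table)

Standard error: SE = σ/√n = 8/√100 = 0.800000

Margin of error: E = z* × SE = 1.96 × 0.800000 = 1.5680

Z-interval: x̄ ± E = 40 ± 1.5680 = (38.4320, 41.5680)

Rounded to 2 decimal places:

(38.43, 41.57)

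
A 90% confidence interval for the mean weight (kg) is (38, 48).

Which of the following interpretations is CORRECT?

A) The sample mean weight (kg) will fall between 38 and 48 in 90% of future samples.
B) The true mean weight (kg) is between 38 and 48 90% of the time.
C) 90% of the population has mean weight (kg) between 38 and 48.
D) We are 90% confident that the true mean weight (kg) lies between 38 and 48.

A confidence interval represents our confidence in the procedure, not a probability statement about the parameter.

Key concept: If we repeated this sampling process many times and computed a 90% CI each time, about 90% of those intervals would contain the true population parameter.

For this specific interval (38, 48):
- Midpoint (point estimate): 43
- Margin of error: 5

The correct interpretation is the one stating confidence that the true parameter lies in the interval — option D.

D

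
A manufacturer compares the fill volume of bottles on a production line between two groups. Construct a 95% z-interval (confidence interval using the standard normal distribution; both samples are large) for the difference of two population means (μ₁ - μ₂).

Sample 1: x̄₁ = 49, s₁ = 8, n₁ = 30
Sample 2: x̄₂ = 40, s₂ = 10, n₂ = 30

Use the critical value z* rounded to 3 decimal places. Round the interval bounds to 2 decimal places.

Both samples are large (n₁ = 30 ≥ 30, n₂ = 30 ≥ 30), so a z-interval for the difference of means applies.

Point estimate: x̄₁ - x̄₂ = 49 - 40 = 9

Standard error: SE = √(s₁²/n₁ + s₂²/n₂)
= √(8²/30 + 10²/30)
= √(2.133333 + 3.333333)
= 2.338090

For 95% confidence, z* = 1.96 (from standard normal table)
Margin of error: E = z* × SE = 1.96 × 2.338090 = 4.5827

Z-interval: (x̄₁ - x̄₂) ± E = 9 ± 4.5827 = (4.4173, 13.5827)

Rounded to 2 decimal places:

(4.42, 13.58)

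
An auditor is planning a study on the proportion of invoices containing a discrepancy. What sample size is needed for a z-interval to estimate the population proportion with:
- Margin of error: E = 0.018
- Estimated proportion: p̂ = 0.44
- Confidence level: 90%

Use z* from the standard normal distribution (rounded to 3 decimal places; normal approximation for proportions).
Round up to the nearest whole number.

Using z* for proportion z-interval (normal approximation).

For 90% confidence, z* = 1.645 (from standard normal table)

Sample size formula for proportion z-interval: n = z*²p̂(1-p̂)/E²

n = 1.645² × 0.44 × 0.56 / 0.018²
  = 2.706025 × 0.2464 / 0.000324
  = 2057.9153

Round up to the nearest whole number: n = 2058

2058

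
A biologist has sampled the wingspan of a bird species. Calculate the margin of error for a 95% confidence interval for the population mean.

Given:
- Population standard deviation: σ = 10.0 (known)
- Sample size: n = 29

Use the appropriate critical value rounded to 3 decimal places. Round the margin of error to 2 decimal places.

The population standard deviation σ is known, so use the z-interval margin of error formula.

For 95% confidence, z* = 1.96 (from standard normal table)

Margin of error formula for z-interval: E = z* × σ/√n

E = 1.96 × 10.0/√29
  = 1.96 × 1.856953
  = 3.6396

Rounded to 2 decimal places:

3.64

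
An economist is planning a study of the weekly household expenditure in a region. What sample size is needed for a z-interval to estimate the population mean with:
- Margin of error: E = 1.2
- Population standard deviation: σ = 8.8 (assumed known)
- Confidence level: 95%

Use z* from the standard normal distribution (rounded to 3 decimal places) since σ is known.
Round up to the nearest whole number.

Using z* since population σ is known (z-interval formula).

For 95% confidence, z* = 1.96 (from standard normal table)

Sample size formula for z-interval: n = (z*σ/E)²

n = (1.96 × 8.8 / 1.2)²
  = (14.373333)²
  = 206.5927

Round up to the nearest whole number: n = 207

207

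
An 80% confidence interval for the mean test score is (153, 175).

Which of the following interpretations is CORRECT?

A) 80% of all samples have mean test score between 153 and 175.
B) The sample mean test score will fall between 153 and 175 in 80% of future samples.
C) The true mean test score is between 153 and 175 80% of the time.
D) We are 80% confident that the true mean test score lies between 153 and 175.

A confidence interval represents our confidence in the procedure, not a probability statement about the parameter.

Key concept: If we repeated this sampling process many times and computed an 80% CI each time, about 80% of those intervals would contain the true population parameter.

For this specific interval (153, 175):
- Midpoint (point estimate): 164
- Margin of error: 11

The correct interpretation is the one stating confidence that the true parameter lies in the interval — option D.

D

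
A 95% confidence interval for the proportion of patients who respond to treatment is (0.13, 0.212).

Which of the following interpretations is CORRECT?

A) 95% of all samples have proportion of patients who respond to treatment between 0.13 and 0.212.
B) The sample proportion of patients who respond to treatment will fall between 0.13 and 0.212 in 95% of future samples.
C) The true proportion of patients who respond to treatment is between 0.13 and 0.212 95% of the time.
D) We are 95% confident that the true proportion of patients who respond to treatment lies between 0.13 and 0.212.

A confidence interval represents our confidence in the procedure, not a probability statement about the parameter.

Key concept: If we repeated this sampling process many times and computed a 95% CI each time, about 95% of those intervals would contain the true population parameter.

For this specific interval (0.13, 0.212):
- Midpoint (point estimate): 0.171
- Margin of error: 0.041

The correct interpretation is the one stating confidence that the true parameter lies in the interval — option D.

D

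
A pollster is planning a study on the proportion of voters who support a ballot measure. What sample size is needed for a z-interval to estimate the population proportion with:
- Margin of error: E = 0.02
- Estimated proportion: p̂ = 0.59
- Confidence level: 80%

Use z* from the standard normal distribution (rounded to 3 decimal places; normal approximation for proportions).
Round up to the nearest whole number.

Using z* for proportion z-interval (normal approximation).

For 80% confidence, z* = 1.282 (from standard normal table)

Sample size formula for proportion z-interval: n = z*²p̂(1-p̂)/E²

n = 1.282² × 0.59 × 0.41 / 0.02²
  = 1.643524 × 0.2419 / 0.0004
  = 993.9211

Round up to the nearest whole number: n = 994

994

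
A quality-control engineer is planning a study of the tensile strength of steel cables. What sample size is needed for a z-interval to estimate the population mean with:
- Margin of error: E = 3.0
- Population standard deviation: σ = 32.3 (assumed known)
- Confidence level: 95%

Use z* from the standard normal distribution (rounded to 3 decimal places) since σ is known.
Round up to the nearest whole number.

Using z* since population σ is known (z-interval formula).

For 95% confidence, z* = 1.96 (from standard normal table)

Sample size formula for z-interval: n = (z*σ/E)²

n = (1.96 × 32.3 / 3.0)²
  = (21.102667)²
  = 445.3225

Round up to the nearest whole number: n = 446

446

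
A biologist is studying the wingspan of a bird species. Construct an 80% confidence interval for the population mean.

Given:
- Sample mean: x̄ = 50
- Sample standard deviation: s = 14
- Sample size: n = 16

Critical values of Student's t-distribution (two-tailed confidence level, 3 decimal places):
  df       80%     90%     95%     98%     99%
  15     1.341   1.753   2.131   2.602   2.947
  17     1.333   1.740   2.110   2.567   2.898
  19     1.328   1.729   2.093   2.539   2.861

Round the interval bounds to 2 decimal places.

The population standard deviation σ is unknown (only the sample standard deviation s is given), so use a t-interval with df = n - 1 = 16 - 1 = 15.

For 80% confidence with df = 15, t* = 1.341 (from t-table)

Standard error: SE = s/√n = 14/√16 = 3.500000

Margin of error: E = t* × SE = 1.341 × 3.500000 = 4.6935

T-interval: x̄ ± E = 50 ± 4.6935 = (45.3065, 54.6935)

Rounded to 2 decimal places:

(45.31, 54.69)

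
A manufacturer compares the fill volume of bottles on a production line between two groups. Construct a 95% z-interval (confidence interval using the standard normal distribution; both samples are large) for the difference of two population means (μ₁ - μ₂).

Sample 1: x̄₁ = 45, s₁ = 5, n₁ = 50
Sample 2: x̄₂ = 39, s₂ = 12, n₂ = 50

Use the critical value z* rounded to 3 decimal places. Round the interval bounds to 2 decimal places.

Both samples are large (n₁ = 50 ≥ 30, n₂ = 50 ≥ 30), so a z-interval for the difference of means applies.

Point estimate: x̄₁ - x̄₂ = 45 - 39 = 6

Standard error: SE = √(s₁²/n₁ + s₂²/n₂)
= √(5²/50 + 12²/50)
= √(0.500000 + 2.880000)
= 1.838478

For 95% confidence, z* = 1.96 (from standard normal table)
Margin of error: E = z* × SE = 1.96 × 1.838478 = 3.6034

Z-interval: (x̄₁ - x̄₂) ± E = 6 ± 3.6034 = (2.3966, 9.6034)

Rounded to 2 decimal places:

(2.40, 9.60)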